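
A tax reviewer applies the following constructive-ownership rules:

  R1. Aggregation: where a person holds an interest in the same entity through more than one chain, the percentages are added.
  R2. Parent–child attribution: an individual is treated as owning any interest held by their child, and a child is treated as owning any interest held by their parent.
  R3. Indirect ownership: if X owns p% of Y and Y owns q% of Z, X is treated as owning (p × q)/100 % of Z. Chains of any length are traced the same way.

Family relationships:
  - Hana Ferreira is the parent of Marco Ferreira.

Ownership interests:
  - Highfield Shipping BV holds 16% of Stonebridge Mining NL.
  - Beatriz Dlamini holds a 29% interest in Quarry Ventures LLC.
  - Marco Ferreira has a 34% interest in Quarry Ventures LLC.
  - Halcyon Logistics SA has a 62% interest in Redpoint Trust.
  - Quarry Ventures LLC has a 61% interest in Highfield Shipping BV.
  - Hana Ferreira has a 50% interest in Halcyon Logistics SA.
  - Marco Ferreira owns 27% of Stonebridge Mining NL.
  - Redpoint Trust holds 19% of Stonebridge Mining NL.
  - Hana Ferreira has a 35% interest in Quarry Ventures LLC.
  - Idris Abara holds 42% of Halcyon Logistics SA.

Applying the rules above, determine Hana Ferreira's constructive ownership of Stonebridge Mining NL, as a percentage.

39.6244%

By parent–child attribution (R2), Hana Ferreira is treated as also owning Marco Ferreira's interest in Quarry Ventures LLC, giving 35% + 34% = 69%.
By parent–child attribution (R2), Hana Ferreira is treated as owning Marco Ferreira's 27% interest in Stonebridge Mining NL.
Chain via Quarry Ventures LLC → Highfield Shipping BV (R3): 69% × 61% × 16% = 6.7344% of Stonebridge Mining NL.
Chain via Halcyon Logistics SA → Redpoint Trust (R3): 50% × 62% × 19% = 5.89% of Stonebridge Mining NL.
Direct interest in Stonebridge Mining NL: 27%.
Aggregating (R1): 6.7344% + 5.89% + 27% = 39.6244%.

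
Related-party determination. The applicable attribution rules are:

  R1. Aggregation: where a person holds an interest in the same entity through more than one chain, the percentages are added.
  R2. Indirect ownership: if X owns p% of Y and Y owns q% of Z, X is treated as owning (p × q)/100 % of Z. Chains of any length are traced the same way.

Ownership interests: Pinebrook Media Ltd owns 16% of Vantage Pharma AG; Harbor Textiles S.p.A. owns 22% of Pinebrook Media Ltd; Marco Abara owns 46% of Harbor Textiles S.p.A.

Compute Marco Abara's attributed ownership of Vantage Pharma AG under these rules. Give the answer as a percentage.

1.6192%

Chain via Harbor Textiles S.p.A. → Pinebrook Media Ltd (R2): 46% × 22% × 16% = 1.6192% of Vantage Pharma AG.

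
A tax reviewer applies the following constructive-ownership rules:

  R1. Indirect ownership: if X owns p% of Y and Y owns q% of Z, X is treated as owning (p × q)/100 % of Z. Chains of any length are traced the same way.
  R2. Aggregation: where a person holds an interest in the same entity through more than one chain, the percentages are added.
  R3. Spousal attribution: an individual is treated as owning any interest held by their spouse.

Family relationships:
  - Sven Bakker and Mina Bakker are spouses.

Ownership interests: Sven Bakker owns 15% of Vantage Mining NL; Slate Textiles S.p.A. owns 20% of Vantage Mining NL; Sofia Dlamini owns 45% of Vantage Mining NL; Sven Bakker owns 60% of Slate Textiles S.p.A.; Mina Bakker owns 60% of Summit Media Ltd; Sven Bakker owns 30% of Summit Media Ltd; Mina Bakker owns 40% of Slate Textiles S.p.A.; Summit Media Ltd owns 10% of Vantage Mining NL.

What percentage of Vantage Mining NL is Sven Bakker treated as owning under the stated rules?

By spousal attribution (R3), Sven Bakker is treated as also owning Mina Bakker's interest in Summit Media Ltd, giving 30% + 60% = 90%.
By spousal attribution (R3), Sven Bakker is treated as also owning Mina Bakker's interest in Slate Textiles S.p.A, giving 60% + 40% = 100%.
Chain via Summit Media Ltd (R1): 90% × 10% = 9% of Vantage Mining NL.
Chain via Slate Textiles S.p.A. (R1): 100% × 20% = 20% of Vantage Mining NL.
Direct interest in Vantage Mining NL: 15%.
Aggregating (R2): 9% + 20% + 15% = 44%.

44%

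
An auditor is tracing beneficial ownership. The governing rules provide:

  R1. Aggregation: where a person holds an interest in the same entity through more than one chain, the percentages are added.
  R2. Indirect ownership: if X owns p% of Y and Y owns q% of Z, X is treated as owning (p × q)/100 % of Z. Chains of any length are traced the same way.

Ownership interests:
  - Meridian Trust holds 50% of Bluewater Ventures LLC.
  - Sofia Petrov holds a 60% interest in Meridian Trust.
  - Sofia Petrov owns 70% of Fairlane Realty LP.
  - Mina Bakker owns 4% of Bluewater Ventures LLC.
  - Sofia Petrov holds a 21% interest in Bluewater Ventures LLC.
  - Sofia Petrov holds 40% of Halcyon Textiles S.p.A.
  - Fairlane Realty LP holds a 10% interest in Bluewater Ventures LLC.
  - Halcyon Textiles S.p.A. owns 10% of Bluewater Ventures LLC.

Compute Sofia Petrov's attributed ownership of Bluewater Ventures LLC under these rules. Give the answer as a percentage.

62%

Chain via Meridian Trust (R2): 60% × 50% = 30% of Bluewater Ventures LLC.
Chain via Fairlane Realty LP (R2): 70% × 10% = 7% of Bluewater Ventures LLC.
Chain via Halcyon Textiles S.p.A. (R2): 40% × 10% = 4% of Bluewater Ventures LLC.
Direct interest in Bluewater Ventures LLC: 21%.
Aggregating (R1): 30% + 7% + 4% + 21% = 62%.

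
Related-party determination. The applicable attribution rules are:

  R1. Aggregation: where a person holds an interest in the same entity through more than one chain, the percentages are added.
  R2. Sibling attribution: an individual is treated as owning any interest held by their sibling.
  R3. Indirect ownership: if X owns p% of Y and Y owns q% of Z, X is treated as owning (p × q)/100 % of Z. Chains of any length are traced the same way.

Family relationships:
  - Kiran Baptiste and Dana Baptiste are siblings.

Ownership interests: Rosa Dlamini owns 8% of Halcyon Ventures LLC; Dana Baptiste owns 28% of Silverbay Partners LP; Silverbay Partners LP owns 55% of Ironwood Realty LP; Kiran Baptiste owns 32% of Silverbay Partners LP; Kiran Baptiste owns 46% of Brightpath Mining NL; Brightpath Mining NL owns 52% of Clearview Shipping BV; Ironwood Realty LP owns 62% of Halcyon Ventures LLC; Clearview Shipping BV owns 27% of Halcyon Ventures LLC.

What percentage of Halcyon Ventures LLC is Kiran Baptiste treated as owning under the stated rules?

26.9184%

By sibling attribution (R2), Kiran Baptiste is treated as also owning Dana Baptiste's interest in Silverbay Partners LP, giving 32% + 28% = 60%.
Chain via Brightpath Mining NL → Clearview Shipping BV (R3): 46% × 52% × 27% = 6.4584% of Halcyon Ventures LLC.
Chain via Silverbay Partners LP → Ironwood Realty LP (R3): 60% × 55% × 62% = 20.46% of Halcyon Ventures LLC.
Aggregating (R1): 6.4584% + 20.46% = 26.9184%.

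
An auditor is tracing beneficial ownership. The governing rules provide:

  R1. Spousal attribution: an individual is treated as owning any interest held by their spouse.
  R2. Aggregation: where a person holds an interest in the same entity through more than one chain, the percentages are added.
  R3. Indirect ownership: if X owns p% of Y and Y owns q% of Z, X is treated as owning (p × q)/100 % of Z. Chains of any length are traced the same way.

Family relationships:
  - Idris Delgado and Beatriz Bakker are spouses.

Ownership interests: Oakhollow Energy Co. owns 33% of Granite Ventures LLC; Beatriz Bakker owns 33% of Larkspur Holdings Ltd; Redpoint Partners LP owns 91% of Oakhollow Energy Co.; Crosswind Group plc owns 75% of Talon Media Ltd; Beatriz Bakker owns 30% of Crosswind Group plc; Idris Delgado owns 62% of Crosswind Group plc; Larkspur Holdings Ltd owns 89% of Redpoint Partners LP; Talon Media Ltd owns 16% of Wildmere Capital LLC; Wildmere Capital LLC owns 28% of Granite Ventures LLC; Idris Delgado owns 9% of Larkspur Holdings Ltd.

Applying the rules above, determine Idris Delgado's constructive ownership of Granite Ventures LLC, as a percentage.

14.316414%

By spousal attribution (R1), Idris Delgado is treated as also owning Beatriz Bakker's interest in Crosswind Group plc, giving 62% + 30% = 92%.
By spousal attribution (R1), Idris Delgado is treated as also owning Beatriz Bakker's interest in Larkspur Holdings Ltd, giving 9% + 33% = 42%.
Chain via Crosswind Group plc → Talon Media Ltd → Wildmere Capital LLC (R3): 92% × 75% × 16% × 28% = 3.0912% of Granite Ventures LLC.
Chain via Larkspur Holdings Ltd → Redpoint Partners LP → Oakhollow Energy Co. (R3): 42% × 89% × 91% × 33% = 11.225214% of Granite Ventures LLC.
Aggregating (R2): 3.0912% + 11.225214% = 14.316414%.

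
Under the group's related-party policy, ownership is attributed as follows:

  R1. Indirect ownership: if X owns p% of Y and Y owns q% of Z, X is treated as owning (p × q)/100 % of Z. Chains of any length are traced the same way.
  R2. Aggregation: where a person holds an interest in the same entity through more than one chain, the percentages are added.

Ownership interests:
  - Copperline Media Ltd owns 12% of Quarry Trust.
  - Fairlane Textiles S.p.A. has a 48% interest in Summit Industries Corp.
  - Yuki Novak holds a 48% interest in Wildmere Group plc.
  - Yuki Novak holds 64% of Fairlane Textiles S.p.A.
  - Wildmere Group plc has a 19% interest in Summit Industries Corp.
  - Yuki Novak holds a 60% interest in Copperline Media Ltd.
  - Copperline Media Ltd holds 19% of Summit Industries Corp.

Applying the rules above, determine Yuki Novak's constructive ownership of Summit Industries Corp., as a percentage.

Chain via Wildmere Group plc (R1): 48% × 19% = 9.12% of Summit Industries Corp.
Chain via Copperline Media Ltd (R1): 60% × 19% = 11.4% of Summit Industries Corp.
Chain via Fairlane Textiles S.p.A. (R1): 64% × 48% = 30.72% of Summit Industries Corp.
Aggregating (R2): 9.12% + 11.4% + 30.72% = 51.24%.

51.24%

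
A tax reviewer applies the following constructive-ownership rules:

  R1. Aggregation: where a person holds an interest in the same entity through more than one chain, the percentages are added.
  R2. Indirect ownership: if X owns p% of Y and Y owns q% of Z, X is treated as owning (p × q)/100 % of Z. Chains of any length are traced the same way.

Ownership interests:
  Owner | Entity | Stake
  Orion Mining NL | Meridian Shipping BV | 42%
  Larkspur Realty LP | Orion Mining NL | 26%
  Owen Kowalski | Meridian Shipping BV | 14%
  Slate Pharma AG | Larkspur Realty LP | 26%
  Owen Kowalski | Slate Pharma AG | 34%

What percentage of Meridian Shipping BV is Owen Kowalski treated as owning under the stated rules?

Chain via Slate Pharma AG → Larkspur Realty LP → Orion Mining NL (R2): 34% × 26% × 26% × 42% = 0.965328% of Meridian Shipping BV.
Direct interest in Meridian Shipping BV: 14%.
Aggregating (R1): 0.965328% + 14% = 14.965328%.

14.965328%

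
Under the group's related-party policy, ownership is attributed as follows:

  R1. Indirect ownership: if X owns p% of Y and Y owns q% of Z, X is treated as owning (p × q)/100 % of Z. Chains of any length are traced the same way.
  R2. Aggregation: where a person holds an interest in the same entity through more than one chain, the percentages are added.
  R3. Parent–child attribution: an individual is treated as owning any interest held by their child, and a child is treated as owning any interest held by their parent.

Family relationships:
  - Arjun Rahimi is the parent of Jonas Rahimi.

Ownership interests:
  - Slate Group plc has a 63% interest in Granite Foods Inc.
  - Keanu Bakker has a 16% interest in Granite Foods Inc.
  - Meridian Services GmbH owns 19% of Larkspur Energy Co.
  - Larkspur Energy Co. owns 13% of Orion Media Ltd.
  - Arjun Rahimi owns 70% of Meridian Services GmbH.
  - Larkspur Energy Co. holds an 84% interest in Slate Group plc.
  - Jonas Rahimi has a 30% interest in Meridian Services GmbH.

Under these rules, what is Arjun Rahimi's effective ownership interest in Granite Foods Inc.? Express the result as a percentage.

By parent–child attribution (R3), Arjun Rahimi is treated as also owning Jonas Rahimi's interest in Meridian Services GmbH, giving 70% + 30% = 100%.
Chain via Meridian Services GmbH → Larkspur Energy Co. → Slate Group plc (R1): 100% × 19% × 84% × 63% = 10.0548% of Granite Foods Inc.

10.0548%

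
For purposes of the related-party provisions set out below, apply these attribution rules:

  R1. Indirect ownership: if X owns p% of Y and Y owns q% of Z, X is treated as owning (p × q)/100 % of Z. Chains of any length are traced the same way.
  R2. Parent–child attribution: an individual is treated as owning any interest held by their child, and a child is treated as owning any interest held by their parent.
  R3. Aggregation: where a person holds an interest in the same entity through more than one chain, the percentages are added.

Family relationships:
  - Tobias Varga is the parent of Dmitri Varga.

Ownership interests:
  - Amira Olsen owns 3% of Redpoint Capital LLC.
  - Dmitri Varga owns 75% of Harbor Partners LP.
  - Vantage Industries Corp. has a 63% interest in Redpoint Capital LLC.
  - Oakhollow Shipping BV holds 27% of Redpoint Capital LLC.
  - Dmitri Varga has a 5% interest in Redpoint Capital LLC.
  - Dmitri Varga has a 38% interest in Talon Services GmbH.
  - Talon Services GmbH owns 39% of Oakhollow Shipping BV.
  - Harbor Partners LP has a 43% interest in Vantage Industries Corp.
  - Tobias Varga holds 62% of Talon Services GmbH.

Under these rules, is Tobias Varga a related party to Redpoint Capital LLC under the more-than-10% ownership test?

By parent–child attribution (R2), Tobias Varga is treated as also owning Dmitri Varga's interest in Talon Services GmbH, giving 62% + 38% = 100%.
By parent–child attribution (R2), Tobias Varga is treated as owning Dmitri Varga's 75% interest in Harbor Partners LP.
By parent–child attribution (R2), Tobias Varga is treated as owning Dmitri Varga's 5% interest in Redpoint Capital LLC.
Chain via Talon Services GmbH → Oakhollow Shipping BV (R1): 100% × 39% × 27% = 10.53% of Redpoint Capital LLC.
Chain via Harbor Partners LP → Vantage Industries Corp. (R1): 75% × 43% × 63% = 20.3175% of Redpoint Capital LLC.
Direct interest in Redpoint Capital LLC: 5%.
Aggregating (R3): 10.53% + 20.3175% + 5% = 35.8475%.
35.8475% exceeds the 10% threshold, so Tobias is a related party to Redpoint Capital LLC.

Yes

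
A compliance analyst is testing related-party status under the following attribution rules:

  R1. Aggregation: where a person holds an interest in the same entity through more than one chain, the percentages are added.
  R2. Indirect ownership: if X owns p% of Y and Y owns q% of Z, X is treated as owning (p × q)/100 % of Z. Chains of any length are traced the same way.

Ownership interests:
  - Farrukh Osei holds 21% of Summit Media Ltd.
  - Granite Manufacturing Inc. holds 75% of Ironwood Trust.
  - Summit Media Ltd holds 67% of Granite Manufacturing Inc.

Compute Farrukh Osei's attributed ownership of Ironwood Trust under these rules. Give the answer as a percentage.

Chain via Summit Media Ltd → Granite Manufacturing Inc. (R2): 21% × 67% × 75% = 10.5525% of Ironwood Trust.

10.5525%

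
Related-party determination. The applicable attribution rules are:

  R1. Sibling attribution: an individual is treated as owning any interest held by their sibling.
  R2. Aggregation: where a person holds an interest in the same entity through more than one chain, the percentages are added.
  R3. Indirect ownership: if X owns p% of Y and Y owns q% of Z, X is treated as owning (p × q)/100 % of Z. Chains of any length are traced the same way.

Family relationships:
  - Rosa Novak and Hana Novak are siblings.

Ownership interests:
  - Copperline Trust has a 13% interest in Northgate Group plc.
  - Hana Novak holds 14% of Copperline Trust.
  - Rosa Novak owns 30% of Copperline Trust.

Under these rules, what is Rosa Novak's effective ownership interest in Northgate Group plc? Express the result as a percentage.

By sibling attribution (R1), Rosa Novak is treated as also owning Hana Novak's interest in Copperline Trust, giving 30% + 14% = 44%.
Chain via Copperline Trust (R3): 44% × 13% = 5.72% of Northgate Group plc.

5.72%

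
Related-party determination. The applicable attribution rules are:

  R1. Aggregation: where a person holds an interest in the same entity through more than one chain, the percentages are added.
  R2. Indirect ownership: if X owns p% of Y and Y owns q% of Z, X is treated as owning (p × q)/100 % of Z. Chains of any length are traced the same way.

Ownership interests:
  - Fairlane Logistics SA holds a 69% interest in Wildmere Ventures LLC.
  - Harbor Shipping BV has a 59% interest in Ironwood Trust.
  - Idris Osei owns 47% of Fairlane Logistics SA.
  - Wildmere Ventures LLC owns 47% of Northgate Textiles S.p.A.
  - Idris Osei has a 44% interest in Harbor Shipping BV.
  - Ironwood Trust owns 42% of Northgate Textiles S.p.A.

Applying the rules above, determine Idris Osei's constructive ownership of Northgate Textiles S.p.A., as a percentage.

Chain via Fairlane Logistics SA → Wildmere Ventures LLC (R2): 47% × 69% × 47% = 15.2421% of Northgate Textiles S.p.A.
Chain via Harbor Shipping BV → Ironwood Trust (R2): 44% × 59% × 42% = 10.9032% of Northgate Textiles S.p.A.
Aggregating (R1): 15.2421% + 10.9032% = 26.1453%.

26.1453%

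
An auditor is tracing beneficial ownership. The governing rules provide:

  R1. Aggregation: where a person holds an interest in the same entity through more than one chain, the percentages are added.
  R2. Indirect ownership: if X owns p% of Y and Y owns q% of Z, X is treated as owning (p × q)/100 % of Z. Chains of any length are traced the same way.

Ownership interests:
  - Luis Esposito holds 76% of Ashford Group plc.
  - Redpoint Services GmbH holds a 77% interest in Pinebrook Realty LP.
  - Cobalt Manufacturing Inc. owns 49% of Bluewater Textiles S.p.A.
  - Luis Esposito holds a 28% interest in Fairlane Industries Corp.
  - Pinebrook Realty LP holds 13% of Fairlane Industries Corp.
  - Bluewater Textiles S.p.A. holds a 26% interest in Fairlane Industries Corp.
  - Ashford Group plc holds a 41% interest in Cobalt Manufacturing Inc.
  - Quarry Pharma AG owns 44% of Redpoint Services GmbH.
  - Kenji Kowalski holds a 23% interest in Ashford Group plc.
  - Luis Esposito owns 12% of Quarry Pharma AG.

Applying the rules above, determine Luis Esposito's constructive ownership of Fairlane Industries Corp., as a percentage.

Chain via Quarry Pharma AG → Redpoint Services GmbH → Pinebrook Realty LP (R2): 12% × 44% × 77% × 13% = 0.528528% of Fairlane Industries Corp.
Chain via Ashford Group plc → Cobalt Manufacturing Inc. → Bluewater Textiles S.p.A. (R2): 76% × 41% × 49% × 26% = 3.969784% of Fairlane Industries Corp.
Direct interest in Fairlane Industries Corp: 28%.
Aggregating (R1): 0.528528% + 3.969784% + 28% = 32.498312%.

32.498312%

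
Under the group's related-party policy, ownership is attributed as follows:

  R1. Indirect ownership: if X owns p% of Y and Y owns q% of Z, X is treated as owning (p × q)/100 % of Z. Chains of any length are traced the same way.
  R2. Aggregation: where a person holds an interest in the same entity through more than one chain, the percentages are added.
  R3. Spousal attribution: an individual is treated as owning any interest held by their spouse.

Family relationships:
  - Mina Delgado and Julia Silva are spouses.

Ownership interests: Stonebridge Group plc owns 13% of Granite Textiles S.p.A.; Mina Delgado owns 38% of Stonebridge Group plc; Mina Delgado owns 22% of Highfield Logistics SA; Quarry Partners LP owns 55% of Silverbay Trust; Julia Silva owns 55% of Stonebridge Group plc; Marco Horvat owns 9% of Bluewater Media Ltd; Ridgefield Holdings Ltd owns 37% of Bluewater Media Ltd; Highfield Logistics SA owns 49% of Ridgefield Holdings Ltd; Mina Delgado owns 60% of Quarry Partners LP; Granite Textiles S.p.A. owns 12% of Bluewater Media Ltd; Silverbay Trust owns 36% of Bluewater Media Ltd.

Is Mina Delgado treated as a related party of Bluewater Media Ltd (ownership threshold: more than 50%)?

No

By spousal attribution (R3), Mina Delgado is treated as also owning Julia Silva's interest in Stonebridge Group plc, giving 38% + 55% = 93%.
Chain via Quarry Partners LP → Silverbay Trust (R1): 60% × 55% × 36% = 11.88% of Bluewater Media Ltd.
Chain via Stonebridge Group plc → Granite Textiles S.p.A. (R1): 93% × 13% × 12% = 1.4508% of Bluewater Media Ltd.
Chain via Highfield Logistics SA → Ridgefield Holdings Ltd (R1): 22% × 49% × 37% = 3.9886% of Bluewater Media Ltd.
Aggregating (R2): 11.88% + 1.4508% + 3.9886% = 17.3194%.
17.3194% does not exceed the 50% threshold, so Mina is not a related party to Bluewater Media Ltd.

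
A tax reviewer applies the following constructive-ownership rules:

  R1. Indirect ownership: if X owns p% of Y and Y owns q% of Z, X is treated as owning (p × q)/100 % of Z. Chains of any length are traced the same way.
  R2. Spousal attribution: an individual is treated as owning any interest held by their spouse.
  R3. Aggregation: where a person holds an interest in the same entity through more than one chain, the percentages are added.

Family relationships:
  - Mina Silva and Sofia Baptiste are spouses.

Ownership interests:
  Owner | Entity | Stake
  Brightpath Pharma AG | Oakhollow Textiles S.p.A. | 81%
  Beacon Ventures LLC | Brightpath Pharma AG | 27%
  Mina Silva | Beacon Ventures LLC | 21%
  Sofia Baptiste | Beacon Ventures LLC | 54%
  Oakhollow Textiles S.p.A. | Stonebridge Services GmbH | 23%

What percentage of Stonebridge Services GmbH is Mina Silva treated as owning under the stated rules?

3.772575%

By spousal attribution (R2), Mina Silva is treated as also owning Sofia Baptiste's interest in Beacon Ventures LLC, giving 21% + 54% = 75%.
Chain via Beacon Ventures LLC → Brightpath Pharma AG → Oakhollow Textiles S.p.A. (R1): 75% × 27% × 81% × 23% = 3.772575% of Stonebridge Services GmbH.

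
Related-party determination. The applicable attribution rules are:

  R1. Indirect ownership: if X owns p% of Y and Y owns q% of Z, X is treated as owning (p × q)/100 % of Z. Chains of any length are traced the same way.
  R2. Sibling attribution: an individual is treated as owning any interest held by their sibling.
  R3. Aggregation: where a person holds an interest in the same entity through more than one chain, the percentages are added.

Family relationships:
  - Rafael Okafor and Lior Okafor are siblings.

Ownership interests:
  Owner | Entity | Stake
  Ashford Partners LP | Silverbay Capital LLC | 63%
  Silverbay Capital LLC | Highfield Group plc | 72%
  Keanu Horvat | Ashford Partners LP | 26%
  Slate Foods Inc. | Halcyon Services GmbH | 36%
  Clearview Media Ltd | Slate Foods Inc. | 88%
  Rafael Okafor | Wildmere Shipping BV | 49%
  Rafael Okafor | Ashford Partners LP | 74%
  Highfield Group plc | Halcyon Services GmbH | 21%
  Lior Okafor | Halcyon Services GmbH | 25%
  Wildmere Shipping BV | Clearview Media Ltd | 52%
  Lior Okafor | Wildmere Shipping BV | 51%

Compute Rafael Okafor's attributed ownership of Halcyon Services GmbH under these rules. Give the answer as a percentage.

By sibling attribution (R2), Rafael Okafor is treated as also owning Lior Okafor's interest in Wildmere Shipping BV, giving 49% + 51% = 100%.
By sibling attribution (R2), Rafael Okafor is treated as owning Lior Okafor's 25% interest in Halcyon Services GmbH.
Chain via Ashford Partners LP → Silverbay Capital LLC → Highfield Group plc (R1): 74% × 63% × 72% × 21% = 7.048944% of Halcyon Services GmbH.
Chain via Wildmere Shipping BV → Clearview Media Ltd → Slate Foods Inc. (R1): 100% × 52% × 88% × 36% = 16.4736% of Halcyon Services GmbH.
Direct interest in Halcyon Services GmbH: 25%.
Aggregating (R3): 7.048944% + 16.4736% + 25% = 48.522544%.

48.522544%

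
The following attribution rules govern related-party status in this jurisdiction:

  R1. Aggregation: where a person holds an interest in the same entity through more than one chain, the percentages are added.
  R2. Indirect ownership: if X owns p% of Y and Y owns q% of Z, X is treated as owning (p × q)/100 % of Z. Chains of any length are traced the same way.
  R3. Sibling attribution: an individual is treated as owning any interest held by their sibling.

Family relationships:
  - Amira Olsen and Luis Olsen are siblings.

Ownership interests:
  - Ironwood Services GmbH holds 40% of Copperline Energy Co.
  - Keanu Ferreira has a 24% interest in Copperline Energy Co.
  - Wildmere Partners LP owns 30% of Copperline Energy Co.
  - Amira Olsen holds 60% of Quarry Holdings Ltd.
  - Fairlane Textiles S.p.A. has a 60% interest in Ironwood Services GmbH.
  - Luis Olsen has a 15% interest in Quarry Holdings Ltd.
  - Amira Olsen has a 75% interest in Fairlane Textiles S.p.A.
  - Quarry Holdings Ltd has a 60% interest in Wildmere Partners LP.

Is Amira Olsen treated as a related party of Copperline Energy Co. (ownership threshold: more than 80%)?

By sibling attribution (R3), Amira Olsen is treated as also owning Luis Olsen's interest in Quarry Holdings Ltd, giving 60% + 15% = 75%.
Chain via Quarry Holdings Ltd → Wildmere Partners LP (R2): 75% × 60% × 30% = 13.5% of Copperline Energy Co.
Chain via Fairlane Textiles S.p.A. → Ironwood Services GmbH (R2): 75% × 60% × 40% = 18% of Copperline Energy Co.
Aggregating (R1): 13.5% + 18% = 31.5%.
31.5% does not exceed the 80% threshold, so Amira is not a related party to Copperline Energy Co.

No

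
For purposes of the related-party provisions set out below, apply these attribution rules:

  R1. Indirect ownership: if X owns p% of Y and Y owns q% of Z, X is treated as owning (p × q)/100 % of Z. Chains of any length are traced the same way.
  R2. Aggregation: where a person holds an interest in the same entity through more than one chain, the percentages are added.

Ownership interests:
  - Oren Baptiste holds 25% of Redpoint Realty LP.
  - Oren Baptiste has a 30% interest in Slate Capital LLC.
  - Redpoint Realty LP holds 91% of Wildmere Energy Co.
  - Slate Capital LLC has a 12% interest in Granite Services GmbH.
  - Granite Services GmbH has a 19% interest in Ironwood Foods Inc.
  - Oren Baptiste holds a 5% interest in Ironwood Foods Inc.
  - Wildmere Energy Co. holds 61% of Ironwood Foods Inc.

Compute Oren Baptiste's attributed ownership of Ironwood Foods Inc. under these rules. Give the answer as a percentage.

19.5615%

Chain via Redpoint Realty LP → Wildmere Energy Co. (R1): 25% × 91% × 61% = 13.8775% of Ironwood Foods Inc.
Chain via Slate Capital LLC → Granite Services GmbH (R1): 30% × 12% × 19% = 0.684% of Ironwood Foods Inc.
Direct interest in Ironwood Foods Inc: 5%.
Aggregating (R2): 13.8775% + 0.684% + 5% = 19.5615%.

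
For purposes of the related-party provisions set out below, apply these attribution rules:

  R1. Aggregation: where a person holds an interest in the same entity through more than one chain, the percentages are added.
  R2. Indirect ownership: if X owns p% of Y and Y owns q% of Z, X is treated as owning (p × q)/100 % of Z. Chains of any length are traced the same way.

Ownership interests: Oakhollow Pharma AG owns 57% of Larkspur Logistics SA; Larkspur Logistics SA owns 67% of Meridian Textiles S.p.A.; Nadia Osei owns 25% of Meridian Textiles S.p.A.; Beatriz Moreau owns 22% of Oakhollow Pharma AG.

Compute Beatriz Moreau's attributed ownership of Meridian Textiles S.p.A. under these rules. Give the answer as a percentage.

8.4018%

Chain via Oakhollow Pharma AG → Larkspur Logistics SA (R2): 22% × 57% × 67% = 8.4018% of Meridian Textiles S.p.A.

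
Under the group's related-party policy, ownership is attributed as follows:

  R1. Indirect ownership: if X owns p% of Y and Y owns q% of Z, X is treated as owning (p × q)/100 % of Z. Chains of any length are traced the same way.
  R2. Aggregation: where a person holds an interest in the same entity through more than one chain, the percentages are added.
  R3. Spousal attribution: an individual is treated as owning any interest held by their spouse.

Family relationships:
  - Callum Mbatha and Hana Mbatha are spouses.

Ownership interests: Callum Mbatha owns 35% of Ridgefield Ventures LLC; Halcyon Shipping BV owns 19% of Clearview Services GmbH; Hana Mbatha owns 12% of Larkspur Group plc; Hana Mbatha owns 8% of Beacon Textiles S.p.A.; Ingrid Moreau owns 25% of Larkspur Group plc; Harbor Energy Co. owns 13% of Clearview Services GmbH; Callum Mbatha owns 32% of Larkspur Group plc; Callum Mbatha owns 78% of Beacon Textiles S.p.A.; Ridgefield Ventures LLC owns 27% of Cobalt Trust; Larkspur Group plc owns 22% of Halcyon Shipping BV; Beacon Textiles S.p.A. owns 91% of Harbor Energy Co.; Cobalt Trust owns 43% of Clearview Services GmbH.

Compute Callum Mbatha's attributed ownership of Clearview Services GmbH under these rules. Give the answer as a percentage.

16.0765%

By spousal attribution (R3), Callum Mbatha is treated as also owning Hana Mbatha's interest in Larkspur Group plc, giving 32% + 12% = 44%.
By spousal attribution (R3), Callum Mbatha is treated as also owning Hana Mbatha's interest in Beacon Textiles S.p.A, giving 78% + 8% = 86%.
Chain via Ridgefield Ventures LLC → Cobalt Trust (R1): 35% × 27% × 43% = 4.0635% of Clearview Services GmbH.
Chain via Larkspur Group plc → Halcyon Shipping BV (R1): 44% × 22% × 19% = 1.8392% of Clearview Services GmbH.
Chain via Beacon Textiles S.p.A. → Harbor Energy Co. (R1): 86% × 91% × 13% = 10.1738% of Clearview Services GmbH.
Aggregating (R2): 4.0635% + 1.8392% + 10.1738% = 16.0765%.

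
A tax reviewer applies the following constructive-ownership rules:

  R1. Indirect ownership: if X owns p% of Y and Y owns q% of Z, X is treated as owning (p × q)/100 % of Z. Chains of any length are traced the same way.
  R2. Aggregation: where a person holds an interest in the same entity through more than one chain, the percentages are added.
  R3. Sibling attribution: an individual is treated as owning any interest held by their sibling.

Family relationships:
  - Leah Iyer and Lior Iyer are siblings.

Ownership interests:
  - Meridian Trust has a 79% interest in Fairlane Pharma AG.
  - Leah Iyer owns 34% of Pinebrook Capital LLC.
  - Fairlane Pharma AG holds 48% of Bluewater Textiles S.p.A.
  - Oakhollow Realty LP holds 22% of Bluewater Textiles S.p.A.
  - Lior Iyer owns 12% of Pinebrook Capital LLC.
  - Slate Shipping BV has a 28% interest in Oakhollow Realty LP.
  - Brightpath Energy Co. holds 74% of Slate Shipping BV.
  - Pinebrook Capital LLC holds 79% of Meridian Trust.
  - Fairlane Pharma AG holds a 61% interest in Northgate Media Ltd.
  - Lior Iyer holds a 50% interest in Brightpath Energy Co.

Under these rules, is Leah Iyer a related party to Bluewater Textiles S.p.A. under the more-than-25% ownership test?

By sibling attribution (R3), Leah Iyer is treated as also owning Lior Iyer's interest in Pinebrook Capital LLC, giving 34% + 12% = 46%.
By sibling attribution (R3), Leah Iyer is treated as owning Lior Iyer's 50% interest in Brightpath Energy Co.
Chain via Pinebrook Capital LLC → Meridian Trust → Fairlane Pharma AG (R1): 46% × 79% × 79% × 48% = 13.780128% of Bluewater Textiles S.p.A.
Chain via Brightpath Energy Co. → Slate Shipping BV → Oakhollow Realty LP (R1): 50% × 74% × 28% × 22% = 2.2792% of Bluewater Textiles S.p.A.
Aggregating (R2): 13.780128% + 2.2792% = 16.059328%.
16.059328% does not exceed the 25% threshold, so Leah is not a related party to Bluewater Textiles S.p.A.

No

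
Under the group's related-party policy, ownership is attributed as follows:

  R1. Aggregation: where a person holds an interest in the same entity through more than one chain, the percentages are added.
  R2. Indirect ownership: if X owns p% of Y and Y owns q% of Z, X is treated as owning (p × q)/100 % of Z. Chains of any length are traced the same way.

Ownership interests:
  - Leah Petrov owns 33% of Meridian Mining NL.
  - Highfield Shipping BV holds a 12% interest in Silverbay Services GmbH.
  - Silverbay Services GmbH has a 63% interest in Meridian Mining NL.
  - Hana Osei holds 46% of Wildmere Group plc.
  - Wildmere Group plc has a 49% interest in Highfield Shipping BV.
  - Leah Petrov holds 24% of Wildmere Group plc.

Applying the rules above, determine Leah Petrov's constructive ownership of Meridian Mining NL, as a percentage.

Chain via Wildmere Group plc → Highfield Shipping BV → Silverbay Services GmbH (R2): 24% × 49% × 12% × 63% = 0.889056% of Meridian Mining NL.
Direct interest in Meridian Mining NL: 33%.
Aggregating (R1): 0.889056% + 33% = 33.889056%.

33.889056%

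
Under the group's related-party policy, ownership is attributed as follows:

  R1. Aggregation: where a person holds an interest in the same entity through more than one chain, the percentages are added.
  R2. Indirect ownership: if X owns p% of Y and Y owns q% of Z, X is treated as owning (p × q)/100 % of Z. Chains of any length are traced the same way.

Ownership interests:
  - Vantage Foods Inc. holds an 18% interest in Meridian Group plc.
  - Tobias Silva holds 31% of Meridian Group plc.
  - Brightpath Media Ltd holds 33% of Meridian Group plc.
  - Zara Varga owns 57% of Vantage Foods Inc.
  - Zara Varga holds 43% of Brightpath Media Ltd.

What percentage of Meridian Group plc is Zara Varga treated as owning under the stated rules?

Chain via Brightpath Media Ltd (R2): 43% × 33% = 14.19% of Meridian Group plc.
Chain via Vantage Foods Inc. (R2): 57% × 18% = 10.26% of Meridian Group plc.
Aggregating (R1): 14.19% + 10.26% = 24.45%.

24.45%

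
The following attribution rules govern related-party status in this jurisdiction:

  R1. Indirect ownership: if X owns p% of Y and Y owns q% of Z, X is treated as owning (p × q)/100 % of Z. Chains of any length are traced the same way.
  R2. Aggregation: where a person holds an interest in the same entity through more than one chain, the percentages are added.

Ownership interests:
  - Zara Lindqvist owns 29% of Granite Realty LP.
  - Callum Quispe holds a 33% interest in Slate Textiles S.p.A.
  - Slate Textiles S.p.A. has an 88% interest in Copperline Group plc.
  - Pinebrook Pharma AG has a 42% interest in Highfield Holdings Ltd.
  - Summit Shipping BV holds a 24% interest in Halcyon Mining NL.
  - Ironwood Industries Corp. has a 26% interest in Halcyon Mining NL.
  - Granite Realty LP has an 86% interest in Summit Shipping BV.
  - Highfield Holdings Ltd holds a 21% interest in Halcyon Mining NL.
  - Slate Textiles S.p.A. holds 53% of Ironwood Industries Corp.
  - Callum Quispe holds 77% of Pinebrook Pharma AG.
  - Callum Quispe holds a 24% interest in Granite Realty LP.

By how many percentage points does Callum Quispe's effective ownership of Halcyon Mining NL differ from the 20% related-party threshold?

Chain via Slate Textiles S.p.A. → Ironwood Industries Corp. (R1): 33% × 53% × 26% = 4.5474% of Halcyon Mining NL.
Chain via Granite Realty LP → Summit Shipping BV (R1): 24% × 86% × 24% = 4.9536% of Halcyon Mining NL.
Chain via Pinebrook Pharma AG → Highfield Holdings Ltd (R1): 77% × 42% × 21% = 6.7914% of Halcyon Mining NL.
Aggregating (R2): 4.5474% + 4.9536% + 6.7914% = 16.2924%.
16.2924% falls short of the 20% threshold by 3.7076 percentage points.

3.7076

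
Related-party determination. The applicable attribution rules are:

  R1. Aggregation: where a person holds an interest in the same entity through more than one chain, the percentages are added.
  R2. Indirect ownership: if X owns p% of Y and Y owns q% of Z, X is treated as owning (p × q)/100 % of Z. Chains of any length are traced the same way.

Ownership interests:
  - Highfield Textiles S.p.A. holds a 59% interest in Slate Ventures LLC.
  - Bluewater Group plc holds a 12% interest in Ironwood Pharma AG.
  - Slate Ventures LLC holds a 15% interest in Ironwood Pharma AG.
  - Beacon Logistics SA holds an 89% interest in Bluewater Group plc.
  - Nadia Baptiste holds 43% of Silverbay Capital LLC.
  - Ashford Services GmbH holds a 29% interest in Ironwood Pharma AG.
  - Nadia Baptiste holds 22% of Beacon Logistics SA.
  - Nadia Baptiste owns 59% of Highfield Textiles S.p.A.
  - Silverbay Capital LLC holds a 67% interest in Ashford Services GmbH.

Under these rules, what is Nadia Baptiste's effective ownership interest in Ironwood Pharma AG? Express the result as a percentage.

15.926%

Chain via Silverbay Capital LLC → Ashford Services GmbH (R2): 43% × 67% × 29% = 8.3549% of Ironwood Pharma AG.
Chain via Highfield Textiles S.p.A. → Slate Ventures LLC (R2): 59% × 59% × 15% = 5.2215% of Ironwood Pharma AG.
Chain via Beacon Logistics SA → Bluewater Group plc (R2): 22% × 89% × 12% = 2.3496% of Ironwood Pharma AG.
Aggregating (R1): 8.3549% + 5.2215% + 2.3496% = 15.926%.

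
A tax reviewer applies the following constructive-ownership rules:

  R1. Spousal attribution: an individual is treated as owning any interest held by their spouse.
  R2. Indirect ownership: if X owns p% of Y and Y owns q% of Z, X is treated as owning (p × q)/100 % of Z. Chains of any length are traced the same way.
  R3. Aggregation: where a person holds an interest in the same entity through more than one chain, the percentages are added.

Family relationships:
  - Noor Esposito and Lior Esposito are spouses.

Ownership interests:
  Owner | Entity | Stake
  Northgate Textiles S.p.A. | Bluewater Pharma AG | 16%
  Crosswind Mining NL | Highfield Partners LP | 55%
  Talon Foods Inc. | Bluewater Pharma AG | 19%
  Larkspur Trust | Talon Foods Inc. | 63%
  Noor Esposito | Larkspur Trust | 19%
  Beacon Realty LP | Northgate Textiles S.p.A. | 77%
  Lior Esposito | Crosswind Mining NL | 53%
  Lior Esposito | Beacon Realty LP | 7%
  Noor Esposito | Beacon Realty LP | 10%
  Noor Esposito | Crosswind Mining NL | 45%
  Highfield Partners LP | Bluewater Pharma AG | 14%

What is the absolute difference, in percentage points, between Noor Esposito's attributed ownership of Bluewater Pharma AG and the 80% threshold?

68.0853

By spousal attribution (R1), Noor Esposito is treated as also owning Lior Esposito's interest in Crosswind Mining NL, giving 45% + 53% = 98%.
By spousal attribution (R1), Noor Esposito is treated as also owning Lior Esposito's interest in Beacon Realty LP, giving 10% + 7% = 17%.
Chain via Larkspur Trust → Talon Foods Inc. (R2): 19% × 63% × 19% = 2.2743% of Bluewater Pharma AG.
Chain via Crosswind Mining NL → Highfield Partners LP (R2): 98% × 55% × 14% = 7.546% of Bluewater Pharma AG.
Chain via Beacon Realty LP → Northgate Textiles S.p.A. (R2): 17% × 77% × 16% = 2.0944% of Bluewater Pharma AG.
Aggregating (R3): 2.2743% + 7.546% + 2.0944% = 11.9147%.
11.9147% falls short of the 80% threshold by 68.0853 percentage points.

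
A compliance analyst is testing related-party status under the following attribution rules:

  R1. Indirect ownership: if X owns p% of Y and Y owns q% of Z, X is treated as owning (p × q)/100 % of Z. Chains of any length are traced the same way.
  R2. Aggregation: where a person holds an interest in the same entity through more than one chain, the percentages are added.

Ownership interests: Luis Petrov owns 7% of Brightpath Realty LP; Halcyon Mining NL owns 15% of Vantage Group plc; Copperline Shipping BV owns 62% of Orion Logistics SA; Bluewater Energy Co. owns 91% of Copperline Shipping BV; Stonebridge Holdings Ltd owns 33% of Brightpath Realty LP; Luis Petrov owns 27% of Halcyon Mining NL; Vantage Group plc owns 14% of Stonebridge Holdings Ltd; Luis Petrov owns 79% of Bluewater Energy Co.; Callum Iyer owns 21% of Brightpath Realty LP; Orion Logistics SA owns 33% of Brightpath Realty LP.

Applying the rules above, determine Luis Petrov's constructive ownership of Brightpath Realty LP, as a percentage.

21.895804%

Chain via Halcyon Mining NL → Vantage Group plc → Stonebridge Holdings Ltd (R1): 27% × 15% × 14% × 33% = 0.18711% of Brightpath Realty LP.
Chain via Bluewater Energy Co. → Copperline Shipping BV → Orion Logistics SA (R1): 79% × 91% × 62% × 33% = 14.708694% of Brightpath Realty LP.
Direct interest in Brightpath Realty LP: 7%.
Aggregating (R2): 0.18711% + 14.708694% + 7% = 21.895804%.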